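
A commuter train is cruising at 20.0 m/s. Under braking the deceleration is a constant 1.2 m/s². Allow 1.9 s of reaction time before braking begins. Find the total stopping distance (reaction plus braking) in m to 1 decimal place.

Reaction distance = v·t_r = 20.0000 × 1.9 = 38.000 m.
Braking distance = v²/(2a) = 20.0000² / (2 × 1.200) = 400.000 / 2.400 = 166.667 m.
Total = 38.000 + 166.667 = 204.667 m.

Total stopping distance ≈ 204.7 m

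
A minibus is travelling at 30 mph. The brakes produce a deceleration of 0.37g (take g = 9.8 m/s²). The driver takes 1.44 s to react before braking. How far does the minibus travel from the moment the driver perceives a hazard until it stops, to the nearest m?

30 mph × 0.44704 = 13.4112 m/s.
a = 0.37 × 9.8 = 3.626 m/s².
Reaction distance = v·t_r = 13.4112 × 1.44 = 19.312 m.
Braking distance = v²/(2a) = 13.4112² / (2 × 3.626) = 179.860 / 7.252 = 24.801 m.
Total = 19.312 + 24.801 = 44.113 m.

Total stopping distance ≈ 44 m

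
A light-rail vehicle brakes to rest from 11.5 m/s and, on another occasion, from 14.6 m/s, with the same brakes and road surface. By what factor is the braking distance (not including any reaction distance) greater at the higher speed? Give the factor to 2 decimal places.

Factor ≈ 1.61

Braking distance d = v²/(2a), so with a fixed, d ∝ v².
Factor = (14.6/11.5)² = 1.2696² = 1.6119.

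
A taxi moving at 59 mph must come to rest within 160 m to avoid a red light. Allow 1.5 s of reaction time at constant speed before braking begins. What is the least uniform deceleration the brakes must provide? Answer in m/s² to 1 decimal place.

59 mph × 0.44704 = 26.3754 m/s.
Distance covered during reaction = 26.3754 × 1.5 = 39.563 m.
Distance available for braking: 160 − 39.563 = 120.437 m.
v² = 2a·d ⇒ a = v²/(2d) = 26.3754² / (2 × 120.437) = 695.662 / 240.874 = 2.8881 m/s².

Required deceleration ≈ 2.9 m/s²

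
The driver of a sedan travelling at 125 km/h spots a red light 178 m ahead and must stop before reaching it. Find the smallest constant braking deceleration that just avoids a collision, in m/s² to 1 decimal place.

125 km/h ÷ 3.6 = 34.7222 m/s.
v² = 2a·d ⇒ a = v²/(2d) = 34.7222² / (2 × 178.000) = 1205.631 / 356.000 = 3.3866 m/s².

Required deceleration ≈ 3.4 m/s²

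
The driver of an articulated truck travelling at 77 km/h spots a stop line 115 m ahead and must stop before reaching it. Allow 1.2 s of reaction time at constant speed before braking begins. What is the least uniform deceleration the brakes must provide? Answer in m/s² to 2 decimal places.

77 km/h ÷ 3.6 = 21.3889 m/s.
Distance covered during reaction = 21.3889 × 1.2 = 25.667 m.
Distance available for braking: 115 − 25.667 = 89.333 m.
v² = 2a·d ⇒ a = v²/(2d) = 21.3889² / (2 × 89.333) = 457.485 / 178.666 = 2.5606 m/s².

Required deceleration ≈ 2.56 m/s²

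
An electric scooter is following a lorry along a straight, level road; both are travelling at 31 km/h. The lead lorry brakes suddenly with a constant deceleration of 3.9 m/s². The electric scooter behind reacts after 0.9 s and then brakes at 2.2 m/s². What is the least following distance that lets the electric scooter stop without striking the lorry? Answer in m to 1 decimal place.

Minimum gap ≈ 15.1 m

31 km/h ÷ 3.6 = 8.6111 m/s.
Leader travels v²/(2a_L) = 74.151 / 7.800 = 9.507 m before stopping.
Follower covers v·t_r = 8.6111 × 0.9 = 7.750 m while reacting, then v²/(2a_F) = 74.151 / 4.400 = 16.852 m while braking, for a total of 7.750 + 16.852 = 24.602 m.
Since a_F ≤ a_L and the follower starts braking later, the follower is never slower than the leader, so the closest approach is when both have stopped.
Minimum gap = 24.602 − 9.507 = 15.095 m.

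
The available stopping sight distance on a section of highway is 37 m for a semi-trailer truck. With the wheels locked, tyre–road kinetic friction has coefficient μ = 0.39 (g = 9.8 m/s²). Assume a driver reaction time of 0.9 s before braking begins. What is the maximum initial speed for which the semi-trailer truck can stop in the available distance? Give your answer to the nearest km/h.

a = μg = 0.39 × 9.8 = 3.822 m/s².
Stopping distance: v·t_r + v²/(2a) = 37 with t_r = 0.9 s and a = 3.822 m/s².
So v² + 6.880 v − 282.83 = 0.
Positive root: v = −a·t_r + √((a·t_r)² + 2a·d) = −3.440 + √(11.834 + 282.83) = 13.7258 m/s.
13.7258 m/s × 3.6 = 49.413 km/h.

Maximum speed ≈ 49 km/h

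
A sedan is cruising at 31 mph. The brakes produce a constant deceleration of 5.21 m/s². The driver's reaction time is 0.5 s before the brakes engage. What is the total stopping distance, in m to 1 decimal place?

Total stopping distance ≈ 25.4 m

31 mph × 0.44704 = 13.8582 m/s.
Reaction distance = v·t_r = 13.8582 × 0.5 = 6.929 m.
Braking distance = v²/(2a) = 13.8582² / (2 × 5.210) = 192.050 / 10.420 = 18.431 m.
Total = 6.929 + 18.431 = 25.360 m.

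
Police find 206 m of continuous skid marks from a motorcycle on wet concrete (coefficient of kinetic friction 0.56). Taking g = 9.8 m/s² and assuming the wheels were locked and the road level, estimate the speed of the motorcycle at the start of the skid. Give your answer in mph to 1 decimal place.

Deceleration a = μg = 0.56 × 9.8 = 5.488 m/s².
v = √(2a·d) = √(2 × 5.488 × 206) = √2261.056 = 47.5506 m/s.
= 47.5506 ÷ 0.44704 = 106.368 mph.

Initial speed ≈ 106.4 mph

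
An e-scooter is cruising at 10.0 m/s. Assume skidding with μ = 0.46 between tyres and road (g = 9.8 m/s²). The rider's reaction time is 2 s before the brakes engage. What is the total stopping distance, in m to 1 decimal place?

Total stopping distance ≈ 31.1 m

a = μg = 0.46 × 9.8 = 4.508 m/s².
Reaction distance = v·t_r = 10.0000 × 2 = 20.000 m.
Braking distance = v²/(2a) = 10.0000² / (2 × 4.508) = 100.000 / 9.016 = 11.091 m.
Total = 20.000 + 11.091 = 31.091 m.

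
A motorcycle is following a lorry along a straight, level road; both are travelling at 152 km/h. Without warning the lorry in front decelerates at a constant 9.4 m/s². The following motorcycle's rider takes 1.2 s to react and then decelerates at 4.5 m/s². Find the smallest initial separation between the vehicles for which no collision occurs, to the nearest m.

Minimum gap ≈ 154 m

152 km/h ÷ 3.6 = 42.2222 m/s.
Leader travels v²/(2a_L) = 1782.714 / 18.800 = 94.825 m before stopping.
Follower covers v·t_r = 42.2222 × 1.2 = 50.667 m while reacting, then v²/(2a_F) = 1782.714 / 9.000 = 198.079 m while braking, for a total of 50.667 + 198.079 = 248.746 m.
Since a_F ≤ a_L and the follower starts braking later, the follower is never slower than the leader, so the closest approach is when both have stopped.
Minimum gap = 248.746 − 94.825 = 153.921 m.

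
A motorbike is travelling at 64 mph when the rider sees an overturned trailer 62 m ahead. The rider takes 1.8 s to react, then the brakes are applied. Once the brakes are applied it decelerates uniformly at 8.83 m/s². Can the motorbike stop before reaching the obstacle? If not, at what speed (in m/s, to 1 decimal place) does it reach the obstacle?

64 mph × 0.44704 = 28.6106 m/s.
Reaction distance = 28.6106 × 1.8 = 51.499 m.
Braking distance needed to stop: v²/(2a) = 818.566 / 17.660 = 46.351 m, so total needed = 51.499 + 46.351 = 97.850 m > 62 m — it cannot stop.
Distance remaining when braking begins: 62 − 51.499 = 10.501 m.
v² = v₀² − 2a·d = 818.566 − 2 × 8.830 × 10.501 = 633.118 m²/s².
v = √633.118 = 25.162 m/s.

No — it strikes the obstacle at 25.2 m/s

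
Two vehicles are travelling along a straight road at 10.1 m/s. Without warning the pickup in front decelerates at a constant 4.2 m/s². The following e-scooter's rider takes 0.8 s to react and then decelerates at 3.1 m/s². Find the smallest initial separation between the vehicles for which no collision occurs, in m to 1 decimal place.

Leader travels v²/(2a_L) = 102.010 / 8.400 = 12.144 m before stopping.
Follower covers v·t_r = 10.1000 × 0.8 = 8.080 m while reacting, then v²/(2a_F) = 102.010 / 6.200 = 16.453 m while braking, for a total of 8.080 + 16.453 = 24.533 m.
Since a_F ≤ a_L and the follower starts braking later, the follower is never slower than the leader, so the closest approach is when both have stopped.
Minimum gap = 24.533 − 12.144 = 12.389 m.

Minimum gap ≈ 12.4 m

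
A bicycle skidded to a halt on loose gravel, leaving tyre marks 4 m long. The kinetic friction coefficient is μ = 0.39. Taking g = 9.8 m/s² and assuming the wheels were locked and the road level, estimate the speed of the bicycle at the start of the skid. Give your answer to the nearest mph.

Initial speed ≈ 12 mph

Deceleration a = μg = 0.39 × 9.8 = 3.822 m/s².
v = √(2a·d) = √(2 × 3.822 × 4) = √30.576 = 5.5296 m/s.
= 5.5296 ÷ 0.44704 = 12.369 mph.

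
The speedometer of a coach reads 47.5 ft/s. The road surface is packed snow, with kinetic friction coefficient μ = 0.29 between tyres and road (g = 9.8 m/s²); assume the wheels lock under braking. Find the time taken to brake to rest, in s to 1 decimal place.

Braking time ≈ 5.1 s

47.5 ft/s × 0.3048 = 14.4780 m/s.
a = μg = 0.29 × 9.8 = 2.842 m/s².
Braking time = v/a = 14.4780 / 2.842 = 5.094 s.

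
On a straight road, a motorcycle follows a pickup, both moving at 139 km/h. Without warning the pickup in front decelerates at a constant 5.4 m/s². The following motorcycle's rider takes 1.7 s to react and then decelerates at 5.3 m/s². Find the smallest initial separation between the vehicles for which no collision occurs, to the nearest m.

Minimum gap ≈ 68 m

139 km/h ÷ 3.6 = 38.6111 m/s.
Leader travels v²/(2a_L) = 1490.817 / 10.800 = 138.039 m before stopping.
Follower covers v·t_r = 38.6111 × 1.7 = 65.639 m while reacting, then v²/(2a_F) = 1490.817 / 10.600 = 140.643 m while braking, for a total of 65.639 + 140.643 = 206.282 m.
Since a_F ≤ a_L and the follower starts braking later, the follower is never slower than the leader, so the closest approach is when both have stopped.
Minimum gap = 206.282 − 138.039 = 68.243 m.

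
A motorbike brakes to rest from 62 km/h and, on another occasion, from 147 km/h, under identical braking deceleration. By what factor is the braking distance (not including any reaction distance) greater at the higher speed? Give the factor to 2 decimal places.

Braking distance d = v²/(2a), so with a fixed, d ∝ v².
Factor = (147/62)² = 2.3710² = 5.6216.

Factor ≈ 5.62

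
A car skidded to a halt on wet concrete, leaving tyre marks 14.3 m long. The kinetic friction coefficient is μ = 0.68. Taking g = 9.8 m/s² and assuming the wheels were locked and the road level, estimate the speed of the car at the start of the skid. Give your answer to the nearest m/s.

Deceleration a = μg = 0.68 × 9.8 = 6.664 m/s².
v = √(2a·d) = √(2 × 6.664 × 14.3) = √190.590 = 13.8054 m/s.

Initial speed ≈ 14 m/s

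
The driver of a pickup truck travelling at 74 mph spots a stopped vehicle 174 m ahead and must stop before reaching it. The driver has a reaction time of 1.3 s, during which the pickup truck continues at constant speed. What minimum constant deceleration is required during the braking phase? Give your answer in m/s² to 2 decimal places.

Required deceleration ≈ 4.18 m/s²

74 mph × 0.44704 = 33.0810 m/s.
Distance covered during reaction = 33.0810 × 1.3 = 43.005 m.
Distance available for braking: 174 − 43.005 = 130.995 m.
v² = 2a·d ⇒ a = v²/(2d) = 33.0810² / (2 × 130.995) = 1094.353 / 261.990 = 4.1771 m/s².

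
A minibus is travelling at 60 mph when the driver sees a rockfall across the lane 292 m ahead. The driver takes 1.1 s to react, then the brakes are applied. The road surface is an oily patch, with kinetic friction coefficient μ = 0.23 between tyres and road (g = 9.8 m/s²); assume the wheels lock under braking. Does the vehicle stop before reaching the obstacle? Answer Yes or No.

60 mph × 0.44704 = 26.8224 m/s.
a = μg = 0.23 × 9.8 = 2.254 m/s².
Reaction distance = 26.8224 × 1.1 = 29.505 m.
Braking distance = v²/(2a) = 719.441 / 4.508 = 159.592 m.
Total stopping distance = 29.505 + 159.592 = 189.097 m, vs 292 m available — it stops with 292 − 189.097 = 102.903 m to spare.

Yes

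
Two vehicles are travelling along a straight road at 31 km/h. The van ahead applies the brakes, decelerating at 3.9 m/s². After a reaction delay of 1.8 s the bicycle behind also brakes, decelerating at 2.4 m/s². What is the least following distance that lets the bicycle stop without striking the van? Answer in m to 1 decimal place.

31 km/h ÷ 3.6 = 8.6111 m/s.
Leader travels v²/(2a_L) = 74.151 / 7.800 = 9.507 m before stopping.
Follower covers v·t_r = 8.6111 × 1.8 = 15.500 m while reacting, then v²/(2a_F) = 74.151 / 4.800 = 15.448 m while braking, for a total of 15.500 + 15.448 = 30.948 m.
Since a_F ≤ a_L and the follower starts braking later, the follower is never slower than the leader, so the closest approach is when both have stopped.
Minimum gap = 30.948 − 9.507 = 21.441 m.

Minimum gap ≈ 21.4 m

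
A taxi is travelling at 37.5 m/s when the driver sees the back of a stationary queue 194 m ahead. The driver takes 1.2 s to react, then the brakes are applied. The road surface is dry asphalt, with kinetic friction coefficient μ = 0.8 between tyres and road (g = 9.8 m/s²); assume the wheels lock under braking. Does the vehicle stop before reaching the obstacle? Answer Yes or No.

Yes

a = μg = 0.8 × 9.8 = 7.840 m/s².
Reaction distance = 37.5000 × 1.2 = 45.000 m.
Braking distance = v²/(2a) = 1406.250 / 15.680 = 89.684 m.
Total stopping distance = 45.000 + 89.684 = 134.684 m, vs 194 m available — it stops with 194 − 134.684 = 59.316 m to spare.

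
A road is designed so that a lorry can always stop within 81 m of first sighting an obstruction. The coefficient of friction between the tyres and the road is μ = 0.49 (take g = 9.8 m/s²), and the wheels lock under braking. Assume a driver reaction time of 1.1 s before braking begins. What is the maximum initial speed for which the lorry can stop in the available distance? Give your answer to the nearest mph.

Maximum speed ≈ 52 mph

a = μg = 0.49 × 9.8 = 4.802 m/s².
Stopping distance: v·t_r + v²/(2a) = 81 with t_r = 1.1 s and a = 4.802 m/s².
So v² + 10.564 v − 777.92 = 0.
Positive root: v = −a·t_r + √((a·t_r)² + 2a·d) = −5.282 + √(27.900 + 777.92) = 23.1050 m/s.
23.1050 m/s ÷ 0.44704 = 51.684 mph.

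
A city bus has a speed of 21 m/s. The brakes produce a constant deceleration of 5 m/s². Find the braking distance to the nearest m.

Braking distance = v²/(2a) = 21.0000² / (2 × 5.000) = 441.000 / 10.000 = 44.100 m.

Braking distance ≈ 44 m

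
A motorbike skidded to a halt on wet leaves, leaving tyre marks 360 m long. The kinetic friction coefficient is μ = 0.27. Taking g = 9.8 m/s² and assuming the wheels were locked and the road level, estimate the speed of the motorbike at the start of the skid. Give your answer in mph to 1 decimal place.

Initial speed ≈ 97.6 mph

Deceleration a = μg = 0.27 × 9.8 = 2.646 m/s².
v = √(2a·d) = √(2 × 2.646 × 360) = √1905.120 = 43.6477 m/s.
= 43.6477 ÷ 0.44704 = 97.637 mph.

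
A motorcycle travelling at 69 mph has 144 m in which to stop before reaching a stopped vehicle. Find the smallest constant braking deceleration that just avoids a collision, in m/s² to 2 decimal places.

69 mph × 0.44704 = 30.8458 m/s.
v² = 2a·d ⇒ a = v²/(2d) = 30.8458² / (2 × 144.000) = 951.463 / 288.000 = 3.3037 m/s².

Required deceleration ≈ 3.30 m/s²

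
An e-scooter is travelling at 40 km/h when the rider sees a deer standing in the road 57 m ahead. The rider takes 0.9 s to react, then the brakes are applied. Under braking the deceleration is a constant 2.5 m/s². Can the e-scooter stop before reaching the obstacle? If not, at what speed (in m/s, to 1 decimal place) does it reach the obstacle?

Yes — it stops about 22.3 m short of the obstacle, so it never reaches it

40 km/h ÷ 3.6 = 11.1111 m/s.
Reaction distance = 11.1111 × 0.9 = 10.000 m.
Braking distance = v²/(2a) = 123.457 / 5.000 = 24.691 m.
Total stopping distance = 10.000 + 24.691 = 34.691 m, vs 57 m available — it stops with 57 − 34.691 = 22.309 m to spare.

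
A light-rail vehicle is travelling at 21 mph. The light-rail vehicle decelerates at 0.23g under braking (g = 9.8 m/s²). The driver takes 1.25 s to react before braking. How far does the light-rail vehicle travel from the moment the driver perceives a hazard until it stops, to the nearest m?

21 mph × 0.44704 = 9.3878 m/s.
a = 0.23 × 9.8 = 2.254 m/s².
Reaction distance = v·t_r = 9.3878 × 1.25 = 11.735 m.
Braking distance = v²/(2a) = 9.3878² / (2 × 2.254) = 88.131 / 4.508 = 19.550 m.
Total = 11.735 + 19.550 = 31.285 m.

Total stopping distance ≈ 31 m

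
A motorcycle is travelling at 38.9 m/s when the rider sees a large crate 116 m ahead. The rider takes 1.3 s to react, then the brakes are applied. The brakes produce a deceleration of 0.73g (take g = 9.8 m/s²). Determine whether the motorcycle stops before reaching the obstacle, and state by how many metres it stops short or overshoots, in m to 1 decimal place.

No — it overshoots by 40.3 m

a = 0.73 × 9.8 = 7.154 m/s².
Reaction distance = 38.9000 × 1.3 = 50.570 m.
Braking distance = v²/(2a) = 1513.210 / 14.308 = 105.760 m.
Total stopping distance = 50.570 + 105.760 = 156.330 m, vs 116 m available — it cannot stop in time and overshoots by 156.330 − 116 = 40.330 m.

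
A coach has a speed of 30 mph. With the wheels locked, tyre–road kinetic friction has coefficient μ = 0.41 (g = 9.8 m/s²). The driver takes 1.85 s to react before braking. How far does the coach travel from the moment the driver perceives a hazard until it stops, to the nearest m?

30 mph × 0.44704 = 13.4112 m/s.
a = μg = 0.41 × 9.8 = 4.018 m/s².
Reaction distance = v·t_r = 13.4112 × 1.85 = 24.811 m.
Braking distance = v²/(2a) = 13.4112² / (2 × 4.018) = 179.860 / 8.036 = 22.382 m.
Total = 24.811 + 22.382 = 47.193 m.

Total stopping distance ≈ 47 m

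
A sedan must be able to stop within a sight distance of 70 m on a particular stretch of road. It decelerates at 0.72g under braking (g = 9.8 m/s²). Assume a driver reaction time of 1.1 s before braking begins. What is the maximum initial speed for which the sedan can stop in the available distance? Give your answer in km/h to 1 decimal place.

Maximum speed ≈ 88.6 km/h

a = 0.72 × 9.8 = 7.056 m/s².
Stopping distance: v·t_r + v²/(2a) = 70 with t_r = 1.1 s and a = 7.056 m/s².
So v² + 15.523 v − 987.84 = 0.
Positive root: v = −a·t_r + √((a·t_r)² + 2a·d) = −7.762 + √(60.249 + 987.84) = 24.6122 m/s.
24.6122 m/s × 3.6 = 88.604 km/h.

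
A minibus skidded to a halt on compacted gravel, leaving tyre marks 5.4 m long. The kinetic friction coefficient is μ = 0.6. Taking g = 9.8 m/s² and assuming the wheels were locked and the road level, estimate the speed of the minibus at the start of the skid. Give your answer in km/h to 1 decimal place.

Initial speed ≈ 28.7 km/h

Deceleration a = μg = 0.6 × 9.8 = 5.880 m/s².
v = √(2a·d) = √(2 × 5.880 × 5.4) = √63.504 = 7.9689 m/s.
= 7.9689 × 3.6 = 28.688 km/h.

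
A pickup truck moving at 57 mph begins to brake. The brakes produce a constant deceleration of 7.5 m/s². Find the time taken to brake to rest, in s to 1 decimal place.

Braking time ≈ 3.4 s

57 mph × 0.44704 = 25.4813 m/s.
Braking time = v/a = 25.4813 / 7.500 = 3.398 s.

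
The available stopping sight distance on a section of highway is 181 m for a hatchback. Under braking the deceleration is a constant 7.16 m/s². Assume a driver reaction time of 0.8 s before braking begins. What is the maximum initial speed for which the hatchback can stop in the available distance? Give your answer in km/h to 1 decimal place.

Stopping distance: v·t_r + v²/(2a) = 181 with t_r = 0.8 s and a = 7.160 m/s².
So v² + 11.456 v − 2591.92 = 0.
Positive root: v = −a·t_r + √((a·t_r)² + 2a·d) = −5.728 + √(32.810 + 2591.92) = 45.5041 m/s.
45.5041 m/s × 3.6 = 163.815 km/h.

Maximum speed ≈ 163.8 km/h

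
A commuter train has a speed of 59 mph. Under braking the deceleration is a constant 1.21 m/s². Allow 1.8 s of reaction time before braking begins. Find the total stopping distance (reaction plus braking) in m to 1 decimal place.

Total stopping distance ≈ 334.9 m

59 mph × 0.44704 = 26.3754 m/s.
Reaction distance = v·t_r = 26.3754 × 1.8 = 47.476 m.
Braking distance = v²/(2a) = 26.3754² / (2 × 1.210) = 695.662 / 2.420 = 287.464 m.
Total = 47.476 + 287.464 = 334.940 m.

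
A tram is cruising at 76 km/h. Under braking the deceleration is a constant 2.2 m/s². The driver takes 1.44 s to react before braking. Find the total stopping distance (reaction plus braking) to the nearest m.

76 km/h ÷ 3.6 = 21.1111 m/s.
Reaction distance = v·t_r = 21.1111 × 1.44 = 30.400 m.
Braking distance = v²/(2a) = 21.1111² / (2 × 2.200) = 445.679 / 4.400 = 101.291 m.
Total = 30.400 + 101.291 = 131.691 m.

Total stopping distance ≈ 132 m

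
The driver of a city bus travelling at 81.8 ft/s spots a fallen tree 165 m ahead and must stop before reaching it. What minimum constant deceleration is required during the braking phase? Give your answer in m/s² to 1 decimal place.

Required deceleration ≈ 1.9 m/s²

81.8 ft/s × 0.3048 = 24.9326 m/s.
v² = 2a·d ⇒ a = v²/(2d) = 24.9326² / (2 × 165.000) = 621.635 / 330.000 = 1.8837 m/s².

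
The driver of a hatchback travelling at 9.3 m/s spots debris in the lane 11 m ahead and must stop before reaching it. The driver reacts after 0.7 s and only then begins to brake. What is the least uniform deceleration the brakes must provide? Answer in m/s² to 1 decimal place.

Distance covered during reaction = 9.3000 × 0.7 = 6.510 m.
Distance available for braking: 11 − 6.510 = 4.490 m.
v² = 2a·d ⇒ a = v²/(2d) = 9.3000² / (2 × 4.490) = 86.490 / 8.980 = 9.6314 m/s².

Required deceleration ≈ 9.6 m/s²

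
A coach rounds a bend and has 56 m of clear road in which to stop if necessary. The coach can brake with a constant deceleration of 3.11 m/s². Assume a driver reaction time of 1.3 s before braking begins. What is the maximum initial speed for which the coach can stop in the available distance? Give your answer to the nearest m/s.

Stopping distance: v·t_r + v²/(2a) = 56 with t_r = 1.3 s and a = 3.110 m/s².
So v² + 8.086 v − 348.32 = 0.
Positive root: v = −a·t_r + √((a·t_r)² + 2a·d) = −4.043 + √(16.346 + 348.32) = 15.0532 m/s.

Maximum speed ≈ 15 m/s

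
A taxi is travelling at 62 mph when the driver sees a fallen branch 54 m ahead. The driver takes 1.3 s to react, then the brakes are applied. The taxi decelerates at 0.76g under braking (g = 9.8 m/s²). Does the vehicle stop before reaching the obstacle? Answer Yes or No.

62 mph × 0.44704 = 27.7165 m/s.
a = 0.76 × 9.8 = 7.448 m/s².
Reaction distance = 27.7165 × 1.3 = 36.031 m.
Braking distance = v²/(2a) = 768.204 / 14.896 = 51.571 m.
Total stopping distance = 36.031 + 51.571 = 87.602 m, vs 54 m available — it cannot stop in time and overshoots by 87.602 − 54 = 33.602 m.

No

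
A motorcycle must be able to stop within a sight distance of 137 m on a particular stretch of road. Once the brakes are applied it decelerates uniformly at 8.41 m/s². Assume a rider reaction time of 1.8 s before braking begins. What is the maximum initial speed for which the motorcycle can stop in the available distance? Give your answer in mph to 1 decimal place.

Stopping distance: v·t_r + v²/(2a) = 137 with t_r = 1.8 s and a = 8.410 m/s².
So v² + 30.276 v − 2304.34 = 0.
Positive root: v = −a·t_r + √((a·t_r)² + 2a·d) = −15.138 + √(229.159 + 2304.34) = 35.1959 m/s.
35.1959 m/s ÷ 0.44704 = 78.731 mph.

Maximum speed ≈ 78.7 mph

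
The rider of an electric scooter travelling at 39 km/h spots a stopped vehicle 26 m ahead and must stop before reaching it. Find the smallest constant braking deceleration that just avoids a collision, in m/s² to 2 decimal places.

39 km/h ÷ 3.6 = 10.8333 m/s.
v² = 2a·d ⇒ a = v²/(2d) = 10.8333² / (2 × 26.000) = 117.360 / 52.000 = 2.2569 m/s².

Required deceleration ≈ 2.26 m/s²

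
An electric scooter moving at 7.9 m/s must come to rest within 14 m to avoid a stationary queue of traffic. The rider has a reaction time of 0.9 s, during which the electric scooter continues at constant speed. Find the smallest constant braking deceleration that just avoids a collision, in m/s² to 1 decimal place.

Distance covered during reaction = 7.9000 × 0.9 = 7.110 m.
Distance available for braking: 14 − 7.110 = 6.890 m.
v² = 2a·d ⇒ a = v²/(2d) = 7.9000² / (2 × 6.890) = 62.410 / 13.780 = 4.5290 m/s².

Required deceleration ≈ 4.5 m/s²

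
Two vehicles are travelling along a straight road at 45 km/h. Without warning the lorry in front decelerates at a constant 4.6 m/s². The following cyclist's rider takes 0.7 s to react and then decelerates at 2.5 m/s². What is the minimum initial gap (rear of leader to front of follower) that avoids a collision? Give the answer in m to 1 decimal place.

45 km/h ÷ 3.6 = 12.5000 m/s.
Leader travels v²/(2a_L) = 156.250 / 9.200 = 16.984 m before stopping.
Follower covers v·t_r = 12.5000 × 0.7 = 8.750 m while reacting, then v²/(2a_F) = 156.250 / 5.000 = 31.250 m while braking, for a total of 8.750 + 31.250 = 40.000 m.
Since a_F ≤ a_L and the follower starts braking later, the follower is never slower than the leader, so the closest approach is when both have stopped.
Minimum gap = 40.000 − 16.984 = 23.016 m.

Minimum gap ≈ 23.0 m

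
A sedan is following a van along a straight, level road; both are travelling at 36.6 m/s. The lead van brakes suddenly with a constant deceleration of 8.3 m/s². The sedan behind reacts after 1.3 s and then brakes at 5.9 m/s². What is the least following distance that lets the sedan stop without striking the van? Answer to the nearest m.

Leader travels v²/(2a_L) = 1339.560 / 16.600 = 80.696 m before stopping.
Follower covers v·t_r = 36.6000 × 1.3 = 47.580 m while reacting, then v²/(2a_F) = 1339.560 / 11.800 = 113.522 m while braking, for a total of 47.580 + 113.522 = 161.102 m.
Since a_F ≤ a_L and the follower starts braking later, the follower is never slower than the leader, so the closest approach is when both have stopped.
Minimum gap = 161.102 − 80.696 = 80.406 m.

Minimum gap ≈ 80 m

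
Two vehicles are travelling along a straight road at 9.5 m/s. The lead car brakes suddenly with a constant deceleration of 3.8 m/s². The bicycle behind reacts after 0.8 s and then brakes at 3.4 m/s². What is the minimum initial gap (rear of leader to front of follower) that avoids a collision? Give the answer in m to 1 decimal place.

Minimum gap ≈ 9.0 m

Leader travels v²/(2a_L) = 90.250 / 7.600 = 11.875 m before stopping.
Follower covers v·t_r = 9.5000 × 0.8 = 7.600 m while reacting, then v²/(2a_F) = 90.250 / 6.800 = 13.272 m while braking, for a total of 7.600 + 13.272 = 20.872 m.
Since a_F ≤ a_L and the follower starts braking later, the follower is never slower than the leader, so the closest approach is when both have stopped.
Minimum gap = 20.872 − 11.875 = 8.997 m.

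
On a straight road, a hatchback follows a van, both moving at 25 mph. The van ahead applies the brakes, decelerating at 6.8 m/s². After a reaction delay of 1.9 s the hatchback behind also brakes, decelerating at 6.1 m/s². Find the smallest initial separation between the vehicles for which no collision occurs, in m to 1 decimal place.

Minimum gap ≈ 22.3 m

25 mph × 0.44704 = 11.1760 m/s.
Leader travels v²/(2a_L) = 124.903 / 13.600 = 9.184 m before stopping.
Follower covers v·t_r = 11.1760 × 1.9 = 21.234 m while reacting, then v²/(2a_F) = 124.903 / 12.200 = 10.238 m while braking, for a total of 21.234 + 10.238 = 31.472 m.
Since a_F ≤ a_L and the follower starts braking later, the follower is never slower than the leader, so the closest approach is when both have stopped.
Minimum gap = 31.472 − 9.184 = 22.288 m.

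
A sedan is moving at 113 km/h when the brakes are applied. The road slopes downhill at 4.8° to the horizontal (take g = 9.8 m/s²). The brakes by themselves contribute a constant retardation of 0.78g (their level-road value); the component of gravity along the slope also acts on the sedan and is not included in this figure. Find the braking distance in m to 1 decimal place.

113 km/h ÷ 3.6 = 31.3889 m/s.
a = 0.78 × 9.8 = 7.644 m/s².
Gravity along the downhill slope reduces the braking deceleration: a_eff = 7.644 − 9.8·sin 4.8° = 7.644 − 0.820 = 6.824 m/s².
Braking distance = v²/(2a) = 31.3889² / (2 × 6.824) = 985.263 / 13.648 = 72.191 m.

Braking distance ≈ 72.2 m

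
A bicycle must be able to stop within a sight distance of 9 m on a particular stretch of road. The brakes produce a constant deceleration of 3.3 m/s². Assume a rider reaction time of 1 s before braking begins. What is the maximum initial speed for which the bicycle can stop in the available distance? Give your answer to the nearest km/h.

Maximum speed ≈ 18 km/h

Stopping distance: v·t_r + v²/(2a) = 9 with t_r = 1 s and a = 3.300 m/s².
So v² + 6.600 v − 59.40 = 0.
Positive root: v = −a·t_r + √((a·t_r)² + 2a·d) = −3.300 + √(10.890 + 59.40) = 5.0839 m/s.
5.0839 m/s × 3.6 = 18.302 km/h.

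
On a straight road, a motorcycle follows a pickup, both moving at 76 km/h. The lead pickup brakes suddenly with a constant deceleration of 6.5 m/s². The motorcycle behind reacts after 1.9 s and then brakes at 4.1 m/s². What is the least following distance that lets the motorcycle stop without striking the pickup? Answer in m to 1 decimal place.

Minimum gap ≈ 60.2 m

76 km/h ÷ 3.6 = 21.1111 m/s.
Leader travels v²/(2a_L) = 445.679 / 13.000 = 34.283 m before stopping.
Follower covers v·t_r = 21.1111 × 1.9 = 40.111 m while reacting, then v²/(2a_F) = 445.679 / 8.200 = 54.351 m while braking, for a total of 40.111 + 54.351 = 94.462 m.
Since a_F ≤ a_L and the follower starts braking later, the follower is never slower than the leader, so the closest approach is when both have stopped.
Minimum gap = 94.462 − 34.283 = 60.179 m.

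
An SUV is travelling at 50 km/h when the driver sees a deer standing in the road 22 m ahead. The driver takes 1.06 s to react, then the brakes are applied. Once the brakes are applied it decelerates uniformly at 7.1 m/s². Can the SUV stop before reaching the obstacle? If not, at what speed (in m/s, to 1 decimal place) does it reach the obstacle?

No — it strikes the obstacle at 9.5 m/s

50 km/h ÷ 3.6 = 13.8889 m/s.
Reaction distance = 13.8889 × 1.06 = 14.722 m.
Braking distance needed to stop: v²/(2a) = 192.902 / 14.200 = 13.585 m, so total needed = 14.722 + 13.585 = 28.307 m > 22 m — it cannot stop.
Distance remaining when braking begins: 22 − 14.722 = 7.278 m.
v² = v₀² − 2a·d = 192.902 − 2 × 7.100 × 7.278 = 89.554 m²/s².
v = √89.554 = 9.463 m/s.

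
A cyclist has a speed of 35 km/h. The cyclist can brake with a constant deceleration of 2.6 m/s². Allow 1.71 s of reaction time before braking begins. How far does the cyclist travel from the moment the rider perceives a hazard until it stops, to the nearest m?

35 km/h ÷ 3.6 = 9.7222 m/s.
Reaction distance = v·t_r = 9.7222 × 1.71 = 16.625 m.
Braking distance = v²/(2a) = 9.7222² / (2 × 2.600) = 94.521 / 5.200 = 18.177 m.
Total = 16.625 + 18.177 = 34.802 m.

Total stopping distance ≈ 35 m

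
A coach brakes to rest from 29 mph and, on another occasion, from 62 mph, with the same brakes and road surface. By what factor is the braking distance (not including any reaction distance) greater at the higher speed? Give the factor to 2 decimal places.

Braking distance d = v²/(2a), so with a fixed, d ∝ v².
Factor = (62/29)² = 2.1379² = 4.5706.

Factor ≈ 4.57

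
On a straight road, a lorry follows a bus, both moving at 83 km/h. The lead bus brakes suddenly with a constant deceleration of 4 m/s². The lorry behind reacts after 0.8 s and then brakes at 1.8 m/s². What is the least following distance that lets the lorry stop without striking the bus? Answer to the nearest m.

83 km/h ÷ 3.6 = 23.0556 m/s.
Leader travels v²/(2a_L) = 531.561 / 8.000 = 66.445 m before stopping.
Follower covers v·t_r = 23.0556 × 0.8 = 18.444 m while reacting, then v²/(2a_F) = 531.561 / 3.600 = 147.656 m while braking, for a total of 18.444 + 147.656 = 166.100 m.
Since a_F ≤ a_L and the follower starts braking later, the follower is never slower than the leader, so the closest approach is when both have stopped.
Minimum gap = 166.100 − 66.445 = 99.655 m.

Minimum gap ≈ 100 m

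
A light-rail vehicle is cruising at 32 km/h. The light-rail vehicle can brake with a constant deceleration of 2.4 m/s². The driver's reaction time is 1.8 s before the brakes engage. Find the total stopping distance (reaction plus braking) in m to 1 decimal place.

32 km/h ÷ 3.6 = 8.8889 m/s.
Reaction distance = v·t_r = 8.8889 × 1.8 = 16.000 m.
Braking distance = v²/(2a) = 8.8889² / (2 × 2.400) = 79.013 / 4.800 = 16.461 m.
Total = 16.000 + 16.461 = 32.461 m.

Total stopping distance ≈ 32.5 m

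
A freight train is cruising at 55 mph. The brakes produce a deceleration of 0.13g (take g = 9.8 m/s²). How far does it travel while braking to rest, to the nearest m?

55 mph × 0.44704 = 24.5872 m/s.
a = 0.13 × 9.8 = 1.274 m/s².
Braking distance = v²/(2a) = 24.5872² / (2 × 1.274) = 604.530 / 2.548 = 237.257 m.

Braking distance ≈ 237 m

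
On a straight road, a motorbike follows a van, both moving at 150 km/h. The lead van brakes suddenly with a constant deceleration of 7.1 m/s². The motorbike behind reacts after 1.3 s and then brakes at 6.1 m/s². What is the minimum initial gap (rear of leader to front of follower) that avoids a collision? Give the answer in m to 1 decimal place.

Minimum gap ≈ 74.2 m

150 km/h ÷ 3.6 = 41.6667 m/s.
Leader travels v²/(2a_L) = 1736.114 / 14.200 = 122.262 m before stopping.
Follower covers v·t_r = 41.6667 × 1.3 = 54.167 m while reacting, then v²/(2a_F) = 1736.114 / 12.200 = 142.304 m while braking, for a total of 54.167 + 142.304 = 196.471 m.
Since a_F ≤ a_L and the follower starts braking later, the follower is never slower than the leader, so the closest approach is when both have stopped.
Minimum gap = 196.471 − 122.262 = 74.209 m.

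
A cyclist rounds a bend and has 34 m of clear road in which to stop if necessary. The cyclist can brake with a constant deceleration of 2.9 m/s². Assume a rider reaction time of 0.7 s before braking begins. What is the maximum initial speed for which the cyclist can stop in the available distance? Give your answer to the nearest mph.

Stopping distance: v·t_r + v²/(2a) = 34 with t_r = 0.7 s and a = 2.900 m/s².
So v² + 4.060 v − 197.20 = 0.
Positive root: v = −a·t_r + √((a·t_r)² + 2a·d) = −2.030 + √(4.121 + 197.20) = 12.1588 m/s.
12.1588 m/s ÷ 0.44704 = 27.198 mph.

Maximum speed ≈ 27 mph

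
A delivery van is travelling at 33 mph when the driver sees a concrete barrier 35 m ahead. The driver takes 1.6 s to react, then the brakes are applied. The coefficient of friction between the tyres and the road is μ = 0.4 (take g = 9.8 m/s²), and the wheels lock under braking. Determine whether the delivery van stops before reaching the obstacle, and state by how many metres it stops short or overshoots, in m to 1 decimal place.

No — it overshoots by 16.4 m

33 mph × 0.44704 = 14.7523 m/s.
a = μg = 0.4 × 9.8 = 3.920 m/s².
Reaction distance = 14.7523 × 1.6 = 23.604 m.
Braking distance = v²/(2a) = 217.630 / 7.840 = 27.759 m.
Total stopping distance = 23.604 + 27.759 = 51.363 m, vs 35 m available — it cannot stop in time and overshoots by 51.363 − 35 = 16.363 m.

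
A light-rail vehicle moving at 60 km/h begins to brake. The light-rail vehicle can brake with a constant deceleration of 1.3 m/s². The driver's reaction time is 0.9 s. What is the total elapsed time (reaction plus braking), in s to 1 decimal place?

60 km/h ÷ 3.6 = 16.6667 m/s.
Braking time = v/a = 16.6667 / 1.300 = 12.821 s.
Total = 0.9 + 12.821 = 13.721 s.

Total time ≈ 13.7 s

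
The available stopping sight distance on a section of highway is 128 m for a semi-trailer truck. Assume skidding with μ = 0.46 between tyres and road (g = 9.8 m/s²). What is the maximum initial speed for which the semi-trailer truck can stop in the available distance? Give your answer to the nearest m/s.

a = μg = 0.46 × 9.8 = 4.508 m/s².
v²/(2a) = d ⇒ v = √(2 × 4.508 × 128) = √1154.05 = 33.9713 m/s.

Maximum speed ≈ 34 m/s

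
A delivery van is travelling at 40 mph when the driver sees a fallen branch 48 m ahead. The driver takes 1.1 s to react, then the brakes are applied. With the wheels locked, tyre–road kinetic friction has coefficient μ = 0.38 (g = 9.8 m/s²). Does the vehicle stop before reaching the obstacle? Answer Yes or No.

40 mph × 0.44704 = 17.8816 m/s.
a = μg = 0.38 × 9.8 = 3.724 m/s².
Reaction distance = 17.8816 × 1.1 = 19.670 m.
Braking distance = v²/(2a) = 319.752 / 7.448 = 42.931 m.
Total stopping distance = 19.670 + 42.931 = 62.601 m, vs 48 m available — it cannot stop in time and overshoots by 62.601 − 48 = 14.601 m.

No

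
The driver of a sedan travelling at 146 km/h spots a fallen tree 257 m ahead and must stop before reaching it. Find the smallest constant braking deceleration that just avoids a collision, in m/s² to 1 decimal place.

Required deceleration ≈ 3.2 m/s²

146 km/h ÷ 3.6 = 40.5556 m/s.
v² = 2a·d ⇒ a = v²/(2d) = 40.5556² / (2 × 257.000) = 1644.757 / 514.000 = 3.1999 m/s².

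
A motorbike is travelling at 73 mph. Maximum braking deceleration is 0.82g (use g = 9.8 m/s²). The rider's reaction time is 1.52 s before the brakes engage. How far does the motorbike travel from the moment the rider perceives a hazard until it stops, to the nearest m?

73 mph × 0.44704 = 32.6339 m/s.
a = 0.82 × 9.8 = 8.036 m/s².
Reaction distance = v·t_r = 32.6339 × 1.52 = 49.604 m.
Braking distance = v²/(2a) = 32.6339² / (2 × 8.036) = 1064.971 / 16.072 = 66.263 m.
Total = 49.604 + 66.263 = 115.867 m.

Total stopping distance ≈ 116 m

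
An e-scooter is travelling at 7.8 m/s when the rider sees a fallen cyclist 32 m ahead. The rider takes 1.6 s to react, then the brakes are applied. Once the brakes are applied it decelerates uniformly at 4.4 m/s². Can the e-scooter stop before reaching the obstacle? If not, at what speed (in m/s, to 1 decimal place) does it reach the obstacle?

Reaction distance = 7.8000 × 1.6 = 12.480 m.
Braking distance = v²/(2a) = 60.840 / 8.800 = 6.914 m.
Total stopping distance = 12.480 + 6.914 = 19.394 m, vs 32 m available — it stops with 32 − 19.394 = 12.606 m to spare.

Yes — it stops about 12.6 m short of the obstacle, so it never reaches it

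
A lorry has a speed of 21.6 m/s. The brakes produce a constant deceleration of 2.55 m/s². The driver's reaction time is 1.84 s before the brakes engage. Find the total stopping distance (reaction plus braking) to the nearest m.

Reaction distance = v·t_r = 21.6000 × 1.84 = 39.744 m.
Braking distance = v²/(2a) = 21.6000² / (2 × 2.550) = 466.560 / 5.100 = 91.482 m.
Total = 39.744 + 91.482 = 131.226 m.

Total stopping distance ≈ 131 m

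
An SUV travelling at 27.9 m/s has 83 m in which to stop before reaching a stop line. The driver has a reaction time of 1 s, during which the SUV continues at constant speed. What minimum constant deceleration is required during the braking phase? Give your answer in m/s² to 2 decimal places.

Distance covered during reaction = 27.9000 × 1 = 27.900 m.
Distance available for braking: 83 − 27.900 = 55.100 m.
v² = 2a·d ⇒ a = v²/(2d) = 27.9000² / (2 × 55.100) = 778.410 / 110.200 = 7.0636 m/s².

Required deceleration ≈ 7.06 m/s²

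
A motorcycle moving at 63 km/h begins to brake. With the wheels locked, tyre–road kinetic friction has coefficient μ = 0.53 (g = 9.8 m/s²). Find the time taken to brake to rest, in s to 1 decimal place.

Braking time ≈ 3.4 s

63 km/h ÷ 3.6 = 17.5000 m/s.
a = μg = 0.53 × 9.8 = 5.194 m/s².
Braking time = v/a = 17.5000 / 5.194 = 3.369 s.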